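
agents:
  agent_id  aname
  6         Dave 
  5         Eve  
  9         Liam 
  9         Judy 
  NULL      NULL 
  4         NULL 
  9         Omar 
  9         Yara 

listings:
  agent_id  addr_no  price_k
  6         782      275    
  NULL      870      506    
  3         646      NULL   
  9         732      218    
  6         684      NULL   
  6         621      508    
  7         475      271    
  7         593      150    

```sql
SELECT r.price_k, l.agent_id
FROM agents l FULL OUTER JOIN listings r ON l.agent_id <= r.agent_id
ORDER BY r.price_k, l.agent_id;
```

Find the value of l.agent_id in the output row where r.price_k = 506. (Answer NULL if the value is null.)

NULL

FULL OUTER JOIN keeps every row from both sides; unmatched rows get NULL for the other side's columns.
Matching on l.agent_id <= r.agent_id. A NULL in a compared column never satisfies the condition.
- l row (agent_id=6): matches 6 r row(s) → 6 output row(s).
- l row (agent_id=5): matches 6 r row(s) → 6 output row(s).
- l row (agent_id=9): matches 1 r row(s) → 1 output row(s).
- l row (agent_id=9): matches 1 r row(s) → 1 output row(s).
- l row (agent_id=NULL): no match → kept, r columns NULL.
- l row (agent_id=4): matches 6 r row(s) → 6 output row(s).
- l row (agent_id=9): matches 1 r row(s) → 1 output row(s).
- l row (agent_id=9): matches 1 r row(s) → 1 output row(s).
- 2 row(s) from r found no l partner → padded with NULL.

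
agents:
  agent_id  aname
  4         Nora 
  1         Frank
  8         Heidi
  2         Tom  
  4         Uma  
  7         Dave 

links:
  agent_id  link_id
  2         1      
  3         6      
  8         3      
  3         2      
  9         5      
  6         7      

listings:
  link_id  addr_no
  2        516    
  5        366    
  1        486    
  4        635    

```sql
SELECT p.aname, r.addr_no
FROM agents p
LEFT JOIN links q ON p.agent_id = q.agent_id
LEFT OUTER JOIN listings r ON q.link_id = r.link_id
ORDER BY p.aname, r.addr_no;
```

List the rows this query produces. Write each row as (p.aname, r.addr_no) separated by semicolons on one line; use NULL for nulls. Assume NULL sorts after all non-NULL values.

(Dave, NULL); (Frank, NULL); (Heidi, NULL); (Nora, NULL); (Tom, 486); (Uma, NULL)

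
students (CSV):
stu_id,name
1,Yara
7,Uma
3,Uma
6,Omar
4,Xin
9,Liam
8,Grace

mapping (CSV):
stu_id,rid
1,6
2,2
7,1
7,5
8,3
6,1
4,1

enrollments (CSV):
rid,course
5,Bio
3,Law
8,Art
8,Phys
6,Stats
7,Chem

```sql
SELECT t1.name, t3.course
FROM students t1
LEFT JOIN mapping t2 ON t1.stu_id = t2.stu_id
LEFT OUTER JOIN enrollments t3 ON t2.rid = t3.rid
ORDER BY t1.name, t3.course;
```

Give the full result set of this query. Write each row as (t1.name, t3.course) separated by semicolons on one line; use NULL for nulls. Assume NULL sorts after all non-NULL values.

(Grace, Law); (Liam, NULL); (Omar, NULL); (Uma, Bio); (Uma, NULL); (Uma, NULL); (Xin, NULL); (Yara, Stats)

Joins associate left-to-right: students LEFT JOIN mapping on stu_id gives 8 intermediate row(s).
Then LEFT JOIN `enrollments t3` on rid: each of those 8 rows is kept; rows whose t2.rid has no match in t3 get NULL for t3's columns.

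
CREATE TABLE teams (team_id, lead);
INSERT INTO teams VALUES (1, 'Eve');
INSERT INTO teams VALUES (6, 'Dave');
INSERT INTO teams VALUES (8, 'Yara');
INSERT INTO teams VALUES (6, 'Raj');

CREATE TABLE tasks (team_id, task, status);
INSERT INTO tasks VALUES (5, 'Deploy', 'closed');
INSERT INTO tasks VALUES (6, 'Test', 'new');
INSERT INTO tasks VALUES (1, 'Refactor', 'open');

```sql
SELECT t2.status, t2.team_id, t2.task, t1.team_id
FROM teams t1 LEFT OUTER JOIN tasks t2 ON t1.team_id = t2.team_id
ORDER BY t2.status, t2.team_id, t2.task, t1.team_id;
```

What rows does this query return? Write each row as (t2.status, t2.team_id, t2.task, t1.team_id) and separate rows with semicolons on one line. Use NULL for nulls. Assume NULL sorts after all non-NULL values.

(new, 6, Test, 6); (new, 6, Test, 6); (open, 1, Refactor, 1); (NULL, NULL, NULL, 8)

LEFT JOIN keeps every row from `teams`; unmatched rows get NULL for `tasks`'s columns.
Matching on t1.team_id = t2.team_id.
Matched pairs: 3; unmatched t1 rows kept: 1.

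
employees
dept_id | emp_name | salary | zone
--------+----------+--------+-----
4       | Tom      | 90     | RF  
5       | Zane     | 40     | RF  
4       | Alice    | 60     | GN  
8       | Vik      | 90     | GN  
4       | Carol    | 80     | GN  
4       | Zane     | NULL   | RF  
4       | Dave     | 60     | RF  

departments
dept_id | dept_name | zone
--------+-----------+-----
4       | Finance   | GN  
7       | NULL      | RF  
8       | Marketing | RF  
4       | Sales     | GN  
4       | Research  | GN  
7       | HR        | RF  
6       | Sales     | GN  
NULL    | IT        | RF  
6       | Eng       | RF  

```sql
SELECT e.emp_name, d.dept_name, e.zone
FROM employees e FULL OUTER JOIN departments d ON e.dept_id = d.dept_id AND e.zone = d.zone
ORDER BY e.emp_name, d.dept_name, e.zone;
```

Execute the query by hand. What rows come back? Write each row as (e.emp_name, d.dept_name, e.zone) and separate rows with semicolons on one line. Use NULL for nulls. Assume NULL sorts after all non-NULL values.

(Alice, Finance, GN); (Alice, Research, GN); (Alice, Sales, GN); (Carol, Finance, GN); (Carol, Research, GN); (Carol, Sales, GN); (Dave, NULL, RF); (Tom, NULL, RF); (Vik, NULL, GN); (Zane, NULL, RF); (Zane, NULL, RF); (NULL, Eng, NULL); (NULL, HR, NULL); (NULL, IT, NULL); (NULL, Marketing, NULL); (NULL, Sales, NULL); (NULL, NULL, NULL)

FULL OUTER JOIN keeps every row from both sides; unmatched rows get NULL for the other side's columns.
Matching on e.dept_id = d.dept_id AND e.zone = d.zone. A NULL in a compared column never satisfies the condition.
Matched pairs: 6; unmatched e rows kept: 5; unmatched d rows kept: 6.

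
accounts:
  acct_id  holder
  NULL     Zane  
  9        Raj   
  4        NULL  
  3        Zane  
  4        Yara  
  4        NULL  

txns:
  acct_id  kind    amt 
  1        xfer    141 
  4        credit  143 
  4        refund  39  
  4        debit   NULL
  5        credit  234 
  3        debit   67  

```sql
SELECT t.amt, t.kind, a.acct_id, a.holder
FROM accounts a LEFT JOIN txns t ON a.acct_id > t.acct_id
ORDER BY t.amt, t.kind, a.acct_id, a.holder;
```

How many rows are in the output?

14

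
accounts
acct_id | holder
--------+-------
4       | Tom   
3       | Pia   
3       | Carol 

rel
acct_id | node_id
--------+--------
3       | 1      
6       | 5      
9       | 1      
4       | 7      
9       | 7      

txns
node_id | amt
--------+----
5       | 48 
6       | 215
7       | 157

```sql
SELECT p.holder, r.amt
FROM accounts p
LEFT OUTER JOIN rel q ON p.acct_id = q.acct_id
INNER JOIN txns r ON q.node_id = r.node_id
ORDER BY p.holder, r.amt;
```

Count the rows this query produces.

1

Step 1 — p LEFT JOIN q on acct_id → 3 row(s).
Then INNER JOIN `txns r` on node_id: keep only rows whose q.node_id appears in r.
Result: 1 row(s).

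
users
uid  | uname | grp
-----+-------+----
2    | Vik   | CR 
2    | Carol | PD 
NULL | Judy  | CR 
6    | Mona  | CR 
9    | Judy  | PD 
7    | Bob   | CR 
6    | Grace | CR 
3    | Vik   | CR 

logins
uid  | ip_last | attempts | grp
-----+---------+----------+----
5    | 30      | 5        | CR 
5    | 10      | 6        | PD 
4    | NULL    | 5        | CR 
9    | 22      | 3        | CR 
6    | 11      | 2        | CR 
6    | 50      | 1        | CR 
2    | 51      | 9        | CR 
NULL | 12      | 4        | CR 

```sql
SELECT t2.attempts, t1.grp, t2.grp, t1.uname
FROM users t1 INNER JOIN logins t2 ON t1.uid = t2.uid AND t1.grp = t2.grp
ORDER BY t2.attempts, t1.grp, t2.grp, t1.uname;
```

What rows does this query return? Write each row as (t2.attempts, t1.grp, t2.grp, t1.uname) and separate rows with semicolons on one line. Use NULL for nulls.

(1, CR, CR, Grace); (1, CR, CR, Mona); (2, CR, CR, Grace); (2, CR, CR, Mona); (9, CR, CR, Vik)

INNER JOIN keeps only pairs where the ON condition holds.
Matching on t1.uid = t2.uid AND t1.grp = t2.grp. A NULL in a compared column never satisfies the condition.
- uid=2, grp=CR: 1 matching t2 row(s), so 1 row(s) emitted.
- uid=2, grp=PD: no matching t2 row, dropped.
- uid=NULL, grp=CR: no matching t2 row, dropped.
- uid=6, grp=CR: 2 matching t2 row(s), so 2 row(s) emitted.
- uid=9, grp=PD: no matching t2 row, dropped.
- uid=7, grp=CR: no matching t2 row, dropped.
- uid=6, grp=CR: 2 matching t2 row(s), so 2 row(s) emitted.
- uid=3, grp=CR: no matching t2 row, dropped.
After projecting and ordering:
t2.attempts | t1.grp | t2.grp | t1.uname
1 | CR | CR | Grace
1 | CR | CR | Mona
2 | CR | CR | Grace
2 | CR | CR | Mona
9 | CR | CR | Vik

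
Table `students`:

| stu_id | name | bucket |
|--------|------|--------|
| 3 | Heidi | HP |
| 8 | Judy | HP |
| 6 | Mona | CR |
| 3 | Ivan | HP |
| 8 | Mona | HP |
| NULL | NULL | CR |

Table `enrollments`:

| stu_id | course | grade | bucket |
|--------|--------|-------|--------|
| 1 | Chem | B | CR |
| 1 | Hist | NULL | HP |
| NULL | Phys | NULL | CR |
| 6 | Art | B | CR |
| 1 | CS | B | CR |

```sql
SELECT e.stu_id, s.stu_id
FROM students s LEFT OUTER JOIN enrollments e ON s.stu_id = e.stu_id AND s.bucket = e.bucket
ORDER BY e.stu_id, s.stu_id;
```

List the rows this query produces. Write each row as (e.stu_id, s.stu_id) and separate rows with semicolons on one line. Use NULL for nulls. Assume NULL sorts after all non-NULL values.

LEFT JOIN keeps every row from `students`; unmatched rows get NULL for `enrollments`'s columns.
Matching on s.stu_id = e.stu_id AND s.bucket = e.bucket. A NULL in a compared column never satisfies the condition.
- s row (stu_id=3, bucket=HP): no match → kept, e columns NULL.
- s row (stu_id=8, bucket=HP): no match → kept, e columns NULL.
- s row (stu_id=6, bucket=CR): matches 1 e row(s) → 1 output row(s).
- s row (stu_id=3, bucket=HP): no match → kept, e columns NULL.
- s row (stu_id=8, bucket=HP): no match → kept, e columns NULL.
- s row (stu_id=NULL, bucket=CR): no match → kept, e columns NULL.
After projecting and ordering:
e.stu_id | s.stu_id
6 | 6
NULL | 3
NULL | 3
NULL | 8
NULL | 8
NULL | NULL

(6, 6); (NULL, 3); (NULL, 3); (NULL, 8); (NULL, 8); (NULL, NULL)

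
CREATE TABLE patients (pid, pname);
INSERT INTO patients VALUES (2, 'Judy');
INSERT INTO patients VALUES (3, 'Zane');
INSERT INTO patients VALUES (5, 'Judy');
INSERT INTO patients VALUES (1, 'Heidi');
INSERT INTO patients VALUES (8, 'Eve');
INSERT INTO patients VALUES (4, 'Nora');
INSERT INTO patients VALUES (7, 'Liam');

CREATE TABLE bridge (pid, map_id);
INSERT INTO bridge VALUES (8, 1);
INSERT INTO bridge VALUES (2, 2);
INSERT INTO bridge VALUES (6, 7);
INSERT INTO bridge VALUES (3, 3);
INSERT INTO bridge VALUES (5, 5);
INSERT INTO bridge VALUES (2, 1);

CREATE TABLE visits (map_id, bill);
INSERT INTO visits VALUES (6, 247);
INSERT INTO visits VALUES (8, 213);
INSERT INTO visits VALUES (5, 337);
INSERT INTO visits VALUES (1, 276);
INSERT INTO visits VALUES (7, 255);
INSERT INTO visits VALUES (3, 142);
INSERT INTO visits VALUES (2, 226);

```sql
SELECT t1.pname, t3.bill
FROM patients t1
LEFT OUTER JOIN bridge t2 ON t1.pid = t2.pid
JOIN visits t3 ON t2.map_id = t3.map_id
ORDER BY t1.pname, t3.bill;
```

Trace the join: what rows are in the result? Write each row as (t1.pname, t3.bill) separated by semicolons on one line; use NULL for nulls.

(Eve, 276); (Judy, 226); (Judy, 276); (Judy, 337); (Zane, 142)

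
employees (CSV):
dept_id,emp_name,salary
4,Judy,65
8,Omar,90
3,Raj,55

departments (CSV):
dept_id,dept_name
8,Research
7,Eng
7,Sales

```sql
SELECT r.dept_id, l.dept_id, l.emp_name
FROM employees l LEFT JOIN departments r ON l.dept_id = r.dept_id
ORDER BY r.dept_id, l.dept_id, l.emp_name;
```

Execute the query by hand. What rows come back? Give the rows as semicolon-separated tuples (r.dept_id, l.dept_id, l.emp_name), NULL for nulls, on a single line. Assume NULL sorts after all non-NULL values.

LEFT JOIN keeps every row from `employees`; unmatched rows get NULL for `departments`'s columns.
Matching on l.dept_id = r.dept_id.
- l row (dept_id=4): no match → kept, r columns NULL.
- l row (dept_id=8): matches 1 r row(s) → 1 output row(s).
- l row (dept_id=3): no match → kept, r columns NULL.
After projecting and ordering:
r.dept_id | l.dept_id | l.emp_name
8 | 8 | Omar
NULL | 3 | Raj
NULL | 4 | Judy

(8, 8, Omar); (NULL, 3, Raj); (NULL, 4, Judy)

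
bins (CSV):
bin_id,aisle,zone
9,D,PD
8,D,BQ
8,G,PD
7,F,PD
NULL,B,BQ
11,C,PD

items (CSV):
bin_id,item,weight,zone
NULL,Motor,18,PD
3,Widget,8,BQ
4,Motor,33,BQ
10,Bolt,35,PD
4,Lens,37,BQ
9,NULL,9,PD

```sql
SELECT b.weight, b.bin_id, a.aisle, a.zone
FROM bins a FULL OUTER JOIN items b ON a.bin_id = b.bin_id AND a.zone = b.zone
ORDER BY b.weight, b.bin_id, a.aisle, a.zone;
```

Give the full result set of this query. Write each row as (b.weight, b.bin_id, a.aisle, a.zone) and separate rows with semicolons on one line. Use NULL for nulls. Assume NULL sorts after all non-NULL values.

FULL OUTER JOIN keeps every row from both sides; unmatched rows get NULL for the other side's columns.
Matching on a.bin_id = b.bin_id AND a.zone = b.zone. A NULL in a compared column never satisfies the condition.
- a row (bin_id=9, zone=PD): matches 1 b row(s) → 1 output row(s).
- a row (bin_id=8, zone=BQ): no match → kept, b columns NULL.
- a row (bin_id=8, zone=PD): no match → kept, b columns NULL.
- a row (bin_id=7, zone=PD): no match → kept, b columns NULL.
- a row (bin_id=NULL, zone=BQ): no match → kept, b columns NULL.
- a row (bin_id=11, zone=PD): no match → kept, b columns NULL.
- plus 5 unmatched b row(s), each kept with NULL a columns.

(8, 3, NULL, NULL); (9, 9, D, PD); (18, NULL, NULL, NULL); (33, 4, NULL, NULL); (35, 10, NULL, NULL); (37, 4, NULL, NULL); (NULL, NULL, B, BQ); (NULL, NULL, C, PD); (NULL, NULL, D, BQ); (NULL, NULL, F, PD); (NULL, NULL, G, PD)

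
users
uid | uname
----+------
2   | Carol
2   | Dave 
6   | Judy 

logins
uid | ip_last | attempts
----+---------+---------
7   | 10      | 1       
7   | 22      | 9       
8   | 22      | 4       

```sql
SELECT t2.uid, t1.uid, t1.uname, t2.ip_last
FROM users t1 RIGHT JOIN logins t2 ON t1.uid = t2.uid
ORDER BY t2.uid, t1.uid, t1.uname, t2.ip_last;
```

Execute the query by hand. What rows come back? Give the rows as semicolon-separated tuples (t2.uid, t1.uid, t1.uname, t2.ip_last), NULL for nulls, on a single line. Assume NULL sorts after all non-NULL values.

(7, NULL, NULL, 10); (7, NULL, NULL, 22); (8, NULL, NULL, 22)

RIGHT JOIN keeps every row from `logins`; unmatched rows get NULL for `users`'s columns.
Matching on t1.uid = t2.uid.
Matched pairs: 0; unmatched t2 rows kept: 3.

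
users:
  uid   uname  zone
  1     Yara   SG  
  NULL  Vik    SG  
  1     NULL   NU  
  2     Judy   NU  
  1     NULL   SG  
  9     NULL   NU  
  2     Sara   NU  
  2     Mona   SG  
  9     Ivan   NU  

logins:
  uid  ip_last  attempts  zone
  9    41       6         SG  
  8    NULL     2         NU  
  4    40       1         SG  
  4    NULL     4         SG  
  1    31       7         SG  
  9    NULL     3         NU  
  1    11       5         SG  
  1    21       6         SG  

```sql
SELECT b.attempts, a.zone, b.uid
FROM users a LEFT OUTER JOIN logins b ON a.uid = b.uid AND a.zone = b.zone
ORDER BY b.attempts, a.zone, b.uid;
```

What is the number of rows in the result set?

LEFT JOIN keeps every row from `users`; unmatched rows get NULL for `logins`'s columns.
Matching on a.uid = b.uid AND a.zone = b.zone. A NULL in a compared column never satisfies the condition.
- uid=1, zone=SG: 3 matching b row(s), so 3 row(s) emitted.
- uid=NULL, zone=SG: no b row matches, row kept with b columns NULL.
- uid=1, zone=NU: no b row matches, row kept with b columns NULL.
- uid=2, zone=NU: no b row matches, row kept with b columns NULL.
- uid=1, zone=SG: 3 matching b row(s), so 3 row(s) emitted.
- uid=9, zone=NU: 1 matching b row(s), so 1 row(s) emitted.
- uid=2, zone=NU: no b row matches, row kept with b columns NULL.
- uid=2, zone=SG: no b row matches, row kept with b columns NULL.
- uid=9, zone=NU: 1 matching b row(s), so 1 row(s) emitted.
Total: 8 matched + 5 padded = 13 rows.

13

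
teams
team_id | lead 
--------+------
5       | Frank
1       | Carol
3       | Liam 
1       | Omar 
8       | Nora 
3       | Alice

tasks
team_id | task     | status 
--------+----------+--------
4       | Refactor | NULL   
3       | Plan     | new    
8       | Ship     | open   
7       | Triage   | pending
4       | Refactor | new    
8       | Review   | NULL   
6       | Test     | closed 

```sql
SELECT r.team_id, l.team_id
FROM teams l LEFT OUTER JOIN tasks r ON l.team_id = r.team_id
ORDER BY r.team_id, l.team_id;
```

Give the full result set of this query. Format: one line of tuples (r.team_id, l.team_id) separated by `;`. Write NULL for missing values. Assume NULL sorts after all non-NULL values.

(3, 3); (3, 3); (8, 8); (8, 8); (NULL, 1); (NULL, 1); (NULL, 5)

LEFT JOIN keeps every row from `teams`; unmatched rows get NULL for `tasks`'s columns.
Matching on l.team_id = r.team_id.
Matched pairs: 4; unmatched l rows kept: 3.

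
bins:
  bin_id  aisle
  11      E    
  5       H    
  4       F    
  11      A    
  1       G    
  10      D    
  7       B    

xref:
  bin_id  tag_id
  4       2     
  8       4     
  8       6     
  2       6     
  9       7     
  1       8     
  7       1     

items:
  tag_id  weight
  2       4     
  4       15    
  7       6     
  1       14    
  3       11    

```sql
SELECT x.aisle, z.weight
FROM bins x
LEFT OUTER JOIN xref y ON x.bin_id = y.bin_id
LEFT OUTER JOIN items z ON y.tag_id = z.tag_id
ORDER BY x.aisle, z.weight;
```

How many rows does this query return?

7

Step 1 — x LEFT JOIN y on bin_id → 7 row(s).
Then LEFT JOIN `items z` on tag_id: each of those 7 rows is kept; rows whose y.tag_id has no match in z get NULL for z's columns.
Result: 7 row(s).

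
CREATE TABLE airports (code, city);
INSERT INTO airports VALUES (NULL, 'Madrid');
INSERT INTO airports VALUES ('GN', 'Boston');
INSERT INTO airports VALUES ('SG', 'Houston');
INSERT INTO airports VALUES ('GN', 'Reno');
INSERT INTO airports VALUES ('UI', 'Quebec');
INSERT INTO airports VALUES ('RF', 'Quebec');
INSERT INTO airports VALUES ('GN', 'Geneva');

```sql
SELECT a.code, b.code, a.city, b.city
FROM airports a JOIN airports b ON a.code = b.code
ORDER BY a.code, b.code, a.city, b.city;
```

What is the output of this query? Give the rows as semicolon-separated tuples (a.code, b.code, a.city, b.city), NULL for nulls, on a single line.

(GN, GN, Boston, Boston); (GN, GN, Boston, Geneva); (GN, GN, Boston, Reno); (GN, GN, Geneva, Boston); (GN, GN, Geneva, Geneva); (GN, GN, Geneva, Reno); (GN, GN, Reno, Boston); (GN, GN, Reno, Geneva); (GN, GN, Reno, Reno); (RF, RF, Quebec, Quebec); (SG, SG, Houston, Houston); (UI, UI, Quebec, Quebec)

INNER JOIN keeps only pairs where the ON condition holds.
Matching on a.code = b.code. A NULL in a compared column never satisfies the condition.
Matched pairs: 12.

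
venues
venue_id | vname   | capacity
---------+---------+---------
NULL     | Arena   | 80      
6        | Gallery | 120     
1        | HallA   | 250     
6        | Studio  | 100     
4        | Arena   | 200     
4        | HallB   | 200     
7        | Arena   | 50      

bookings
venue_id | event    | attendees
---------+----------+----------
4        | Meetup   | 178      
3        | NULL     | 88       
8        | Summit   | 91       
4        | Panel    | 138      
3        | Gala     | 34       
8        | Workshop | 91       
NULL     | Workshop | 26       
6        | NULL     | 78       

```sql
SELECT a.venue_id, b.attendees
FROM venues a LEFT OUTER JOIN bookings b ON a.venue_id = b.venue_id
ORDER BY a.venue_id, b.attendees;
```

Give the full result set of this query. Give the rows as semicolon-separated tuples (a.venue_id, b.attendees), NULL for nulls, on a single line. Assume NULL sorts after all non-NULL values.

(1, NULL); (4, 138); (4, 138); (4, 178); (4, 178); (6, 78); (6, 78); (7, NULL); (NULL, NULL)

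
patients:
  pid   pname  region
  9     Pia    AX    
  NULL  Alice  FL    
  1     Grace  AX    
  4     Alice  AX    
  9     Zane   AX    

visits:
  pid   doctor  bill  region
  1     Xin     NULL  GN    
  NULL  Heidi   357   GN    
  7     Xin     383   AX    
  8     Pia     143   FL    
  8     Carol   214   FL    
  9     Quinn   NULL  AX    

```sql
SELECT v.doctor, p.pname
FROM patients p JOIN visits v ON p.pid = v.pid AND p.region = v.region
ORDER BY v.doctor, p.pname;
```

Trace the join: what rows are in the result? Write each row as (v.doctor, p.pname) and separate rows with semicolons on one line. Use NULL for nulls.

(Quinn, Pia); (Quinn, Zane)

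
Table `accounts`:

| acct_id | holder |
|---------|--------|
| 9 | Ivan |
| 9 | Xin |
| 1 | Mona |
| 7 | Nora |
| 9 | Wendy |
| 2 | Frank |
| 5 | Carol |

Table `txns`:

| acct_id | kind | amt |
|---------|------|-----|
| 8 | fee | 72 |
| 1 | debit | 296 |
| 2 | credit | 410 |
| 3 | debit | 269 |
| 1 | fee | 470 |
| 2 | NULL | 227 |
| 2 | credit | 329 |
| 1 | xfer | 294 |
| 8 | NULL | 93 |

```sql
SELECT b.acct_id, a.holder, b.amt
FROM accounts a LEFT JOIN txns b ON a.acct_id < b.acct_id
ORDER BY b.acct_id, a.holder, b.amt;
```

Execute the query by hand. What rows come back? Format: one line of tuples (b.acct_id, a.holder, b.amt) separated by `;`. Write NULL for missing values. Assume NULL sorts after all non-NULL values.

LEFT JOIN keeps every row from `accounts`; unmatched rows get NULL for `txns`'s columns.
Matching on a.acct_id < b.acct_id.
- a (acct_id=9) has no partner → padded with NULL.
- a (acct_id=9) has no partner → padded with NULL.
- a (acct_id=1) pairs with 6 row(s) of b.
- a (acct_id=7) pairs with 2 row(s) of b.
- a (acct_id=9) has no partner → padded with NULL.
- a (acct_id=2) pairs with 3 row(s) of b.
- a (acct_id=5) pairs with 2 row(s) of b.

(2, Mona, 227); (2, Mona, 329); (2, Mona, 410); (3, Frank, 269); (3, Mona, 269); (8, Carol, 72); (8, Carol, 93); (8, Frank, 72); (8, Frank, 93); (8, Mona, 72); (8, Mona, 93); (8, Nora, 72); (8, Nora, 93); (NULL, Ivan, NULL); (NULL, Wendy, NULL); (NULL, Xin, NULL)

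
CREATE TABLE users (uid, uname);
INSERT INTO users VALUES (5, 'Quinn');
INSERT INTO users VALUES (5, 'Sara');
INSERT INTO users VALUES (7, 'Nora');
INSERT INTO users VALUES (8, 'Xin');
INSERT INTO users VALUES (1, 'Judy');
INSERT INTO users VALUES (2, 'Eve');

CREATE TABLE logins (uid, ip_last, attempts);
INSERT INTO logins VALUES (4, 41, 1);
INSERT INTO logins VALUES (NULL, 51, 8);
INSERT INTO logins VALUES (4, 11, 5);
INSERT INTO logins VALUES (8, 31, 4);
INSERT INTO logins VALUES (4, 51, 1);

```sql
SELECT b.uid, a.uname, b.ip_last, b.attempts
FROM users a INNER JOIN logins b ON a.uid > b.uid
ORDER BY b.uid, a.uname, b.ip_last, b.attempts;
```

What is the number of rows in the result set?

INNER JOIN keeps only pairs where the ON condition holds.
Matching on a.uid > b.uid. A NULL in a compared column never satisfies the condition.
- uid=5: 3 matching b row(s), so 3 row(s) emitted.
- uid=5: 3 matching b row(s), so 3 row(s) emitted.
- uid=7: 3 matching b row(s), so 3 row(s) emitted.
- uid=8: 3 matching b row(s), so 3 row(s) emitted.
- uid=1: no matching b row, dropped.
- uid=2: no matching b row, dropped.
Total: 12 rows.

12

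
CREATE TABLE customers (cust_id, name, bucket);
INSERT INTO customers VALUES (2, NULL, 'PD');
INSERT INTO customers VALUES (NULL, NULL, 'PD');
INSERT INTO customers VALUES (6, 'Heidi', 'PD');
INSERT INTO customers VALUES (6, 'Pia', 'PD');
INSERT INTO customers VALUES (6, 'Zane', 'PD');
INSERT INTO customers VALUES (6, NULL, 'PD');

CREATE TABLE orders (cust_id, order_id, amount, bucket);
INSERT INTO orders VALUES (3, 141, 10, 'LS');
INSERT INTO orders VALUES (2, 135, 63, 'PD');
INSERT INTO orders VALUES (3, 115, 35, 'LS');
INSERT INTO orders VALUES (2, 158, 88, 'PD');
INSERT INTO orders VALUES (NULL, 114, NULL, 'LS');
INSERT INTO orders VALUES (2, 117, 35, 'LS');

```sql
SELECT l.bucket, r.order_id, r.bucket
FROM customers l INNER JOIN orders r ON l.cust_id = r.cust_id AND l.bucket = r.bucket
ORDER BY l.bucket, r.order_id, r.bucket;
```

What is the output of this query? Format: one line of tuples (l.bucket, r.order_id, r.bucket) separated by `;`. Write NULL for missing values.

INNER JOIN keeps only pairs where the ON condition holds.
Matching on l.cust_id = r.cust_id AND l.bucket = r.bucket. A NULL in a compared column never satisfies the condition.
Matched pairs: 2.

(PD, 135, PD); (PD, 158, PD)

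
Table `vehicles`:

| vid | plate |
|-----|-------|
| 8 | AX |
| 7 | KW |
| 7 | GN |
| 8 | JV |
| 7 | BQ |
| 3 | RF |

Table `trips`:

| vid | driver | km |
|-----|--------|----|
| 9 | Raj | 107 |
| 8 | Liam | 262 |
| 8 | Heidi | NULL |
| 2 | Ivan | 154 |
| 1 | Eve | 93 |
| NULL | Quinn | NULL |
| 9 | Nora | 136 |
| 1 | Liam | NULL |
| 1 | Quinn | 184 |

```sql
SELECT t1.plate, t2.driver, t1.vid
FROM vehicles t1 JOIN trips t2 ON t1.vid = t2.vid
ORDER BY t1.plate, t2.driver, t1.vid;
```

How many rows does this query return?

4

INNER JOIN keeps only pairs where the ON condition holds.
Matching on t1.vid = t2.vid. A NULL in a compared column never satisfies the condition.
- t1 row (vid=8): matches 2 t2 row(s) → 2 output row(s).
- t1 row (vid=7): no match → dropped.
- t1 row (vid=7): no match → dropped.
- t1 row (vid=8): matches 2 t2 row(s) → 2 output row(s).
- t1 row (vid=7): no match → dropped.
- t1 row (vid=3): no match → dropped.
Total: 4 rows.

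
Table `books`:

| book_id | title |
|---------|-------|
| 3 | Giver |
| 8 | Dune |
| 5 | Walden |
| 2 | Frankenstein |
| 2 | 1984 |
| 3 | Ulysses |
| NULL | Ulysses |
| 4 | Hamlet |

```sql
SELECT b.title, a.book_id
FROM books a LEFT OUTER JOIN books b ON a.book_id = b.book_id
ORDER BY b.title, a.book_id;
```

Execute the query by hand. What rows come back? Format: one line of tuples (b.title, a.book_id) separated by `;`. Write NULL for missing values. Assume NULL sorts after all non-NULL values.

LEFT JOIN keeps every row from `books a`; unmatched rows get NULL for `books b`'s columns.
Matching on a.book_id = b.book_id. A NULL in a compared column never satisfies the condition.
Matched pairs: 11; unmatched a rows kept: 1.

(1984, 2); (1984, 2); (Dune, 8); (Frankenstein, 2); (Frankenstein, 2); (Giver, 3); (Giver, 3); (Hamlet, 4); (Ulysses, 3); (Ulysses, 3); (Walden, 5); (NULL, NULL)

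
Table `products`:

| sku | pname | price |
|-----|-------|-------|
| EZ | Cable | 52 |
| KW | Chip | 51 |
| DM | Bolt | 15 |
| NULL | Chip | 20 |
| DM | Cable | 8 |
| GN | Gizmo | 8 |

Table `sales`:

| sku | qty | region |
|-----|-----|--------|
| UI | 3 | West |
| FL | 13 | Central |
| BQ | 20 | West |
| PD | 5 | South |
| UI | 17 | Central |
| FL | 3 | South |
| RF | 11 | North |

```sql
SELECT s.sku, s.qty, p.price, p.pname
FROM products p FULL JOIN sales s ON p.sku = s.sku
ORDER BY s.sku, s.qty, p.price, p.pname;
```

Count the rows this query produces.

13

FULL OUTER JOIN keeps every row from both sides; unmatched rows get NULL for the other side's columns.
Matching on p.sku = s.sku. A NULL in a compared column never satisfies the condition.
Matched pairs: 0; unmatched p rows kept: 6; unmatched s rows kept: 7.
Total: 0 matched + 13 padded = 13 rows.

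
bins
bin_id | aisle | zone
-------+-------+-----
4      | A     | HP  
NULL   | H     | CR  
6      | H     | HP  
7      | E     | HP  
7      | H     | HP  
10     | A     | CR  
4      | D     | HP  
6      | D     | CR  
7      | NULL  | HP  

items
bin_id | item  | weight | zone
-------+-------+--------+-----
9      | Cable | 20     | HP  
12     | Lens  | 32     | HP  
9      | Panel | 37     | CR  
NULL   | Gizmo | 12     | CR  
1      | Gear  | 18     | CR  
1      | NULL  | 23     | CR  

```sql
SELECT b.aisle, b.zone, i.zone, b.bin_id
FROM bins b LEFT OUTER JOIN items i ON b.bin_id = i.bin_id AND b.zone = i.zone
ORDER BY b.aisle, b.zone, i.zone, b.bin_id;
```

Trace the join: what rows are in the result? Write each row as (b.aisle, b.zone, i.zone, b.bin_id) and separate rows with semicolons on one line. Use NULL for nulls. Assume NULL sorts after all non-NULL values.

(A, CR, NULL, 10); (A, HP, NULL, 4); (D, CR, NULL, 6); (D, HP, NULL, 4); (E, HP, NULL, 7); (H, CR, NULL, NULL); (H, HP, NULL, 6); (H, HP, NULL, 7); (NULL, HP, NULL, 7)

LEFT JOIN keeps every row from `bins`; unmatched rows get NULL for `items`'s columns.
Matching on b.bin_id = i.bin_id AND b.zone = i.zone. A NULL in a compared column never satisfies the condition.
- b row (bin_id=4, zone=HP): no match → kept, i columns NULL.
- b row (bin_id=NULL, zone=CR): no match → kept, i columns NULL.
- b row (bin_id=6, zone=HP): no match → kept, i columns NULL.
- b row (bin_id=7, zone=HP): no match → kept, i columns NULL.
- b row (bin_id=7, zone=HP): no match → kept, i columns NULL.
- b row (bin_id=10, zone=CR): no match → kept, i columns NULL.
- b row (bin_id=4, zone=HP): no match → kept, i columns NULL.
- b row (bin_id=6, zone=CR): no match → kept, i columns NULL.
- b row (bin_id=7, zone=HP): no match → kept, i columns NULL.
After projecting and ordering:
b.aisle | b.zone | i.zone | b.bin_id
A | CR | NULL | 10
A | HP | NULL | 4
D | CR | NULL | 6
D | HP | NULL | 4
E | HP | NULL | 7
H | CR | NULL | NULL
H | HP | NULL | 6
H | HP | NULL | 7
NULL | HP | NULL | 7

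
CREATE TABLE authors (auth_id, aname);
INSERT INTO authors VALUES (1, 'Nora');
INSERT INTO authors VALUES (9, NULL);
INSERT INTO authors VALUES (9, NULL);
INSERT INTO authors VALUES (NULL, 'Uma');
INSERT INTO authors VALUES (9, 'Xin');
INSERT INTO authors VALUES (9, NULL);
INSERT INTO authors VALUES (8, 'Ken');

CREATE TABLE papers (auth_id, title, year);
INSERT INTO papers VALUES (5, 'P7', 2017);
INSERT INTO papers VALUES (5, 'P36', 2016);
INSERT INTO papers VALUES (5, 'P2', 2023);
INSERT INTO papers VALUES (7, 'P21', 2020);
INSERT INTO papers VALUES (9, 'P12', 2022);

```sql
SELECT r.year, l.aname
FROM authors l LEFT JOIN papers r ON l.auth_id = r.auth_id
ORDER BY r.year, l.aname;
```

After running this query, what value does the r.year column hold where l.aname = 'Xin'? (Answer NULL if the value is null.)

LEFT JOIN keeps every row from `authors`; unmatched rows get NULL for `papers`'s columns.
Matching on l.auth_id = r.auth_id. A NULL in a compared column never satisfies the condition.
- auth_id=1: no r row matches, row kept with r columns NULL.
- auth_id=9: 1 matching r row(s), so 1 row(s) emitted.
- auth_id=9: 1 matching r row(s), so 1 row(s) emitted.
- auth_id=NULL: no r row matches, row kept with r columns NULL.
- auth_id=9: 1 matching r row(s), so 1 row(s) emitted.
- auth_id=9: 1 matching r row(s), so 1 row(s) emitted.
- auth_id=8: no r row matches, row kept with r columns NULL.

2022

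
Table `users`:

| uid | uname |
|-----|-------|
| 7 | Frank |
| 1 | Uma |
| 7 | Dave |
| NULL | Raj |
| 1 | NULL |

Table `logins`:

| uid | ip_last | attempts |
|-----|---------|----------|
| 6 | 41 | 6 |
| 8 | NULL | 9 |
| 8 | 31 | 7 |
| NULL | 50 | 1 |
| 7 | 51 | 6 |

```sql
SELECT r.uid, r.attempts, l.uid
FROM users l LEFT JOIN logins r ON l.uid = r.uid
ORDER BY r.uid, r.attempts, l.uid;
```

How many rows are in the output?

5

LEFT JOIN keeps every row from `users`; unmatched rows get NULL for `logins`'s columns.
Matching on l.uid = r.uid. A NULL in a compared column never satisfies the condition.
Matched pairs: 2; unmatched l rows kept: 3.
Total: 2 matched + 3 padded = 5 rows.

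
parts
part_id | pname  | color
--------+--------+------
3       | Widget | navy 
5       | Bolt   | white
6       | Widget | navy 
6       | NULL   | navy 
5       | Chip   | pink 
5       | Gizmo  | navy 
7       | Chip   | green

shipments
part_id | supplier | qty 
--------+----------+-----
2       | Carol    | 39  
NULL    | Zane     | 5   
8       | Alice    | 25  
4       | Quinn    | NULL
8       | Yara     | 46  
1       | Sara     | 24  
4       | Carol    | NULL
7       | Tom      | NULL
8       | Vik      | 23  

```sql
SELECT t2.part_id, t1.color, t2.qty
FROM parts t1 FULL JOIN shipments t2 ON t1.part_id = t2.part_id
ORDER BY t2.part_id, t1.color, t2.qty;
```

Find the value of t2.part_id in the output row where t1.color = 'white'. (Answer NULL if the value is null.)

NULL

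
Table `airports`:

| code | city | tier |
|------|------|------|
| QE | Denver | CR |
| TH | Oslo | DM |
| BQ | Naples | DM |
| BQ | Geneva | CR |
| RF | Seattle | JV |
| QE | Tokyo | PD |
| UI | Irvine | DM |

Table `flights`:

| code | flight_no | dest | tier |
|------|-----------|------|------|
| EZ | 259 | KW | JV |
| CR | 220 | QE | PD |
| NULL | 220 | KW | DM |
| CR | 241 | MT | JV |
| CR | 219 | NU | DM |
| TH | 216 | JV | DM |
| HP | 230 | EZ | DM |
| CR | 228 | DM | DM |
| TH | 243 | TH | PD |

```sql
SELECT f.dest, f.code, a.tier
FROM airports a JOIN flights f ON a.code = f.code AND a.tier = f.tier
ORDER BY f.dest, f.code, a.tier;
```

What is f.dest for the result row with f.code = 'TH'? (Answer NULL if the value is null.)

INNER JOIN keeps only pairs where the ON condition holds.
Matching on a.code = f.code AND a.tier = f.tier. A NULL in a compared column never satisfies the condition.
- code=QE, tier=CR: no matching f row, dropped.
- code=TH, tier=DM: 1 matching f row(s), so 1 row(s) emitted.
- code=BQ, tier=DM: no matching f row, dropped.
- code=BQ, tier=CR: no matching f row, dropped.
- code=RF, tier=JV: no matching f row, dropped.
- code=QE, tier=PD: no matching f row, dropped.
- code=UI, tier=DM: no matching f row, dropped.

JV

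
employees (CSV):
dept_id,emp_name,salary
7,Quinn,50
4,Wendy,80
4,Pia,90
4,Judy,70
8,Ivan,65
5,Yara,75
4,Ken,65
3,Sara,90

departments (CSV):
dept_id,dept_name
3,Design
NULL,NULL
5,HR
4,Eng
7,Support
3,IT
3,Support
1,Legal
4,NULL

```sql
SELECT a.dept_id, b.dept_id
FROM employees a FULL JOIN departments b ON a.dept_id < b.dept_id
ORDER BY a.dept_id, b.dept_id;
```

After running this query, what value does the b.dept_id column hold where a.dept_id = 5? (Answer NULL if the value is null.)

7

FULL OUTER JOIN keeps every row from both sides; unmatched rows get NULL for the other side's columns.
Matching on a.dept_id < b.dept_id. A NULL in a compared column never satisfies the condition.
- a row (dept_id=7): no match → kept, b columns NULL.
- a row (dept_id=4): matches 2 b row(s) → 2 output row(s).
- a row (dept_id=4): matches 2 b row(s) → 2 output row(s).
- a row (dept_id=4): matches 2 b row(s) → 2 output row(s).
- a row (dept_id=8): no match → kept, b columns NULL.
- a row (dept_id=5): matches 1 b row(s) → 1 output row(s).
- a row (dept_id=4): matches 2 b row(s) → 2 output row(s).
- a row (dept_id=3): matches 4 b row(s) → 4 output row(s).
- plus 5 unmatched b row(s), each kept with NULL a columns.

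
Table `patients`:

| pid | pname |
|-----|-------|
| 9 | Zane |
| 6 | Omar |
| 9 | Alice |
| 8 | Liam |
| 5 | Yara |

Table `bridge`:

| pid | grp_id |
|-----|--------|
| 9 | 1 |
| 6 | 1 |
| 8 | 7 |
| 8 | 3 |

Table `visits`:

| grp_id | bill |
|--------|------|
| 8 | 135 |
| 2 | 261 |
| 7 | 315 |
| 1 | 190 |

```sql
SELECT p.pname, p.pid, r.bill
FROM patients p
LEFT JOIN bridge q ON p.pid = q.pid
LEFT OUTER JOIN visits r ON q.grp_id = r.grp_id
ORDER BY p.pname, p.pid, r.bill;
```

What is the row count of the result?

6

Joins associate left-to-right: patients LEFT JOIN bridge on pid gives 6 intermediate row(s).
Then LEFT JOIN `visits r` on grp_id: each of those 6 rows is kept; rows whose q.grp_id has no match in r get NULL for r's columns.
Result: 6 row(s).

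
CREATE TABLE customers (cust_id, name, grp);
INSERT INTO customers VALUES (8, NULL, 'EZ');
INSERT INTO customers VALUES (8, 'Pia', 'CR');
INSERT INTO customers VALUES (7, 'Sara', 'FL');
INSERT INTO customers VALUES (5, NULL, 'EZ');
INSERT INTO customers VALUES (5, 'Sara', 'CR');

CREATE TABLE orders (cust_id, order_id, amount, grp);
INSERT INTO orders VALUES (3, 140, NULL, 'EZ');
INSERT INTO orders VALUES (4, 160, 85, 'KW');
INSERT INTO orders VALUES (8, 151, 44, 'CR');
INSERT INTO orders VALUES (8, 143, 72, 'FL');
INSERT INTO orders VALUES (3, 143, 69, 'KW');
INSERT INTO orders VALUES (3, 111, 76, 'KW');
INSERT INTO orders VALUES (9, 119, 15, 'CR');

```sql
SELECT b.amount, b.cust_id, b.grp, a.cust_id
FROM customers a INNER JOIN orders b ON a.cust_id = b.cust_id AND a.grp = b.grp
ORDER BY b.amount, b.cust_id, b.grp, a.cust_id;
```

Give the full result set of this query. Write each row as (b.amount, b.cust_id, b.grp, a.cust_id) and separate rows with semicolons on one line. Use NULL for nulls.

(44, 8, CR, 8)

INNER JOIN keeps only pairs where the ON condition holds.
Matching on a.cust_id = b.cust_id AND a.grp = b.grp.
Matched pairs: 1.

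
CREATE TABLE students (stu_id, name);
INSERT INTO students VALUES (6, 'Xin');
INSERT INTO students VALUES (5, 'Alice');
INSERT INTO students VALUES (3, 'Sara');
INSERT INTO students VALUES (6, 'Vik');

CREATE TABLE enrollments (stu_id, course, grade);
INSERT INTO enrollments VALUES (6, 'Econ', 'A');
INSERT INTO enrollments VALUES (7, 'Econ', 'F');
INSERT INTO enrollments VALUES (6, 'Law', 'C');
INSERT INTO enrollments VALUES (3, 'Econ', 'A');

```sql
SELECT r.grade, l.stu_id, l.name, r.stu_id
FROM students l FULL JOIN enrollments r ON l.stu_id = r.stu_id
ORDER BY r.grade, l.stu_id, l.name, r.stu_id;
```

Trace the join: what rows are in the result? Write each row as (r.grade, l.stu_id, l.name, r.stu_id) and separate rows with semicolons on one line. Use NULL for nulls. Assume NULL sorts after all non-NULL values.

(A, 3, Sara, 3); (A, 6, Vik, 6); (A, 6, Xin, 6); (C, 6, Vik, 6); (C, 6, Xin, 6); (F, NULL, NULL, 7); (NULL, 5, Alice, NULL)

FULL OUTER JOIN keeps every row from both sides; unmatched rows get NULL for the other side's columns.
Matching on l.stu_id = r.stu_id.
Matched pairs: 5; unmatched l rows kept: 1; unmatched r rows kept: 1.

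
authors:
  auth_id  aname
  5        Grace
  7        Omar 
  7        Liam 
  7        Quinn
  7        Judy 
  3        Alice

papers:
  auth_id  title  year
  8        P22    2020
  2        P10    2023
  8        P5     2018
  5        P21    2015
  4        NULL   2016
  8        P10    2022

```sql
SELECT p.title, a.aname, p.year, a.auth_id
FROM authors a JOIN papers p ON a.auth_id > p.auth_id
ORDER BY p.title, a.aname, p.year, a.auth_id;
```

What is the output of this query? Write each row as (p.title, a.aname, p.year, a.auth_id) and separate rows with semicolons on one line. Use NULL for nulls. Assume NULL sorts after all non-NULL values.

INNER JOIN keeps only pairs where the ON condition holds.
Matching on a.auth_id > p.auth_id.
- a (auth_id=5) pairs with 2 row(s) of p.
- a (auth_id=7) pairs with 3 row(s) of p.
- a (auth_id=7) pairs with 3 row(s) of p.
- a (auth_id=7) pairs with 3 row(s) of p.
- a (auth_id=7) pairs with 3 row(s) of p.
- a (auth_id=3) pairs with 1 row(s) of p.

(P10, Alice, 2023, 3); (P10, Grace, 2023, 5); (P10, Judy, 2023, 7); (P10, Liam, 2023, 7); (P10, Omar, 2023, 7); (P10, Quinn, 2023, 7); (P21, Judy, 2015, 7); (P21, Liam, 2015, 7); (P21, Omar, 2015, 7); (P21, Quinn, 2015, 7); (NULL, Grace, 2016, 5); (NULL, Judy, 2016, 7); (NULL, Liam, 2016, 7); (NULL, Omar, 2016, 7); (NULL, Quinn, 2016, 7)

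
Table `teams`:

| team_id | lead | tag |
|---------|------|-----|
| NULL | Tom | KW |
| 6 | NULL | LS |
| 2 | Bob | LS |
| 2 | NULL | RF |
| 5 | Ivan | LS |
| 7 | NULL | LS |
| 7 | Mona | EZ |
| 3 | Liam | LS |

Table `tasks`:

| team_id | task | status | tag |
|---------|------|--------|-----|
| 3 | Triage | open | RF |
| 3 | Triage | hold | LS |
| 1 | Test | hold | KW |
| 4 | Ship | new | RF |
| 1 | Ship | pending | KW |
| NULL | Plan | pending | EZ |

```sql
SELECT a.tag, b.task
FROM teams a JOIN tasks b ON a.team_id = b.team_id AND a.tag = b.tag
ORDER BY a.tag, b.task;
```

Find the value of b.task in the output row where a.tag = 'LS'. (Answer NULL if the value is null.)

INNER JOIN keeps only pairs where the ON condition holds.
Matching on a.team_id = b.team_id AND a.tag = b.tag. A NULL in a compared column never satisfies the condition.
- a[0] team_id=NULL, tag=KW → no match; dropped.
- a[1] team_id=6, tag=LS → no match; dropped.
- a[2] team_id=2, tag=LS → no match; dropped.
- a[3] team_id=2, tag=RF → no match; dropped.
- a[4] team_id=5, tag=LS → no match; dropped.
- a[5] team_id=7, tag=LS → no match; dropped.
- a[6] team_id=7, tag=EZ → no match; dropped.
- a[7] team_id=3, tag=LS → 1 match(es) in b → 1 row(s).

Triage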